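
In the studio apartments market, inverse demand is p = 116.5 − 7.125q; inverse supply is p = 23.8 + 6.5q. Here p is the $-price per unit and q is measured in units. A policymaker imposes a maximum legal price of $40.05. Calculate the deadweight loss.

Competitive equilibrium: 116.5 − 7.125q = 23.8 + 6.5q → q* = 6.8037, p* = 68.0239.
At the ceiling p = 40.05, quantity supplied = (40.05 − 23.8)/6.5 = 2.5.
Willingness to pay at q' = 2.5: 116.5 − 7.125·2.5 = 98.6875.
Δq = 6.8037 − 2.5 = 4.3037; wedge = 98.6875 − 40.05 = 58.6375.
The triangle = ½ × 4.3037 × 58.6375 = $126.18.

$126.18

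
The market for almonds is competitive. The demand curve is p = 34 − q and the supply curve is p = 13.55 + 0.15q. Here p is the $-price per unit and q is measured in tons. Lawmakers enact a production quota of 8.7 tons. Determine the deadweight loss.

Competitive equilibrium: 34 − q = 13.55 + 0.15q → q* = 17.7826, p* = 16.2174.
At q = 8.7: demand price = 34 − 1·8.7 = 25.3; supply price = 13.55 + 0.15·8.7 = 14.855.
Δq = 17.7826 − 8.7 = 9.0826; wedge = 25.3 − 14.855 = 10.445.
Welfare loss = ½ × 9.0826 × 10.445 = $47.43.

$47.43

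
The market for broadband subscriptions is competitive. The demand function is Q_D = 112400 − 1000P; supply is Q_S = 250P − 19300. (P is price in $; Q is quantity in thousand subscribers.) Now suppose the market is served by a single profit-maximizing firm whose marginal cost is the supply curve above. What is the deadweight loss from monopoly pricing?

In inverse form: demand P = 112.4 − 0.001Q, supply P = 77.2 + 0.004Q.
Competitive equilibrium: 112.4 − 0.001Q = 77.2 + 0.004Q → Q* = 7040, P* = 105.36.
Marginal revenue: MR = 112.4 − 0.002Q. Set MR = MC: 112.4 − 0.002Q = 77.2 + 0.004Q → Q_m = 5866.666667.
Price P_m = 112.4 − 0.001·5866.666667 = 106.533333; MC(Q_m) = 77.2 + 0.004·5866.666667 = 100.666667.
Competitive Q* = 7040, so ΔQ = 1173.333333; wedge = 106.533333 − 100.666667 = 5.866666.
Welfare loss = ½ × 1173.333333 × 5.866666 = $3441.78 thousand.

$3441.78 thousand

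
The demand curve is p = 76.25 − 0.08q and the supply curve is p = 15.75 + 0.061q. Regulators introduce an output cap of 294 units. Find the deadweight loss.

1286.35

Competitive equilibrium: 76.25 − 0.08q = 15.75 + 0.061q → q* = 429.078, p* = 41.9238.
At q = 294: demand price = 76.25 − 0.08·294 = 52.73; supply price = 15.75 + 0.061·294 = 33.684.
Δq = 429.078 − 294 = 135.078; wedge = 52.73 − 33.684 = 19.046.
Deadweight loss = ½ × 135.078 × 19.046 = 1286.35.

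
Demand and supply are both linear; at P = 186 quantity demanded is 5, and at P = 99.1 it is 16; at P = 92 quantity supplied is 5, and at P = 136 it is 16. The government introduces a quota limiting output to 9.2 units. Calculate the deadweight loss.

Demand slope = (99.1 − 186)/(16 − 5) = −7.9, so P = 225.5 − 7.9Q.
Supply slope = (136 − 92)/(16 − 5) = 4, so P = 72 + 4Q.
Competitive equilibrium: 225.5 − 7.9Q = 72 + 4Q → Q* = 12.8992, P* = 123.5966.
At Q = 9.2: demand price = 225.5 − 7.9·9.2 = 152.82; supply price = 72 + 4·9.2 = 108.8.
ΔQ = 12.8992 − 9.2 = 3.6992; wedge = 152.82 − 108.8 = 44.02.
DWL = ½ × 3.6992 × 44.02 = 81.42.

81.42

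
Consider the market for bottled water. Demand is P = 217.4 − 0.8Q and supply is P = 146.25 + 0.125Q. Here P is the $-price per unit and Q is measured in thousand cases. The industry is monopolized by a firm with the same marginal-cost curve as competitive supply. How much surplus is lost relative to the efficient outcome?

Competitive equilibrium: 217.4 − 0.8Q = 146.25 + 0.125Q → Q* = 76.91892, P* = 155.86486.
Marginal revenue: MR = 217.4 − 1.6Q. Set MR = MC: 217.4 − 1.6Q = 146.25 + 0.125Q → Q_m = 41.24638.
Price P_m = 217.4 − 0.8·41.24638 = 184.4029; MC(Q_m) = 146.25 + 0.125·41.24638 = 151.4058.
Competitive Q* = 76.91892, so ΔQ = 35.67254; wedge = 184.4029 − 151.4058 = 32.9971.
Deadweight loss = ½ × 35.67254 × 32.9971 = $588.55 thousand.

$588.55 thousand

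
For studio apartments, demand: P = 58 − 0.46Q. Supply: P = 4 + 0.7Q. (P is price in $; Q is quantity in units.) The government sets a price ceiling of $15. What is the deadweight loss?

Competitive equilibrium: 58 − 0.46Q = 4 + 0.7Q → Q* = 46.5517, P* = 36.5862.
At the ceiling P = 15, quantity supplied = (15 − 4)/0.7 = 15.7143.
Willingness to pay at Q' = 15.7143: 58 − 0.46·15.7143 = 50.7714.
ΔQ = 46.5517 − 15.7143 = 30.8374; wedge = 50.7714 − 15 = 35.7714.
Welfare loss = ½ × 30.8374 × 35.7714 = $551.55.

$551.55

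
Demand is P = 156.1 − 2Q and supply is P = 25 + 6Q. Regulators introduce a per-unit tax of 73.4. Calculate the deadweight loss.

336.72

Competitive equilibrium: 156.1 − 2Q = 25 + 6Q → Q* = 16.3875, P* = 123.325.
With the tax, the buyer price exceeds the seller price by 73.4: (156.1 − 2Q) − (25 + 6Q) = 73.4 → Q' = 7.2125.
ΔQ = 16.3875 − 7.2125 = 9.175; the wedge equals the tax, 73.4.
DWL = ½ × 9.175 × 73.4 = 336.72.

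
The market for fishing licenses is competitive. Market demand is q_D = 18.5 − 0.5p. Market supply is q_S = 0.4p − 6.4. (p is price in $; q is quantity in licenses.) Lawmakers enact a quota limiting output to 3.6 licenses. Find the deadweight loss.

In inverse form: demand p = 37 − 2q, supply p = 16 + 2.5q.
Competitive equilibrium: 37 − 2q = 16 + 2.5q → q* = 4.6667, p* = 27.6667.
At q = 3.6: demand price = 37 − 2·3.6 = 29.8; supply price = 16 + 2.5·3.6 = 25.
Δq = 4.6667 − 3.6 = 1.0667; wedge = 29.8 − 25 = 4.8.
The triangle = ½ × 1.0667 × 4.8 = $2.56.

$2.56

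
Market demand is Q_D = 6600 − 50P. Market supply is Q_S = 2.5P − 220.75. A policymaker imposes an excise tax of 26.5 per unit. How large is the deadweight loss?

In inverse form: demand P = 132 − 0.02Q, supply P = 88.3 + 0.4Q.
Competitive equilibrium: 132 − 0.02Q = 88.3 + 0.4Q → Q* = 104.0476, P* = 129.919.
With the tax, the buyer price exceeds the seller price by 26.5: (132 − 0.02Q) − (88.3 + 0.4Q) = 26.5 → Q' = 40.9524.
ΔQ = 104.0476 − 40.9524 = 63.0952; the wedge equals the tax, 26.5.
Welfare loss = ½ × 63.0952 × 26.5 = 836.01.

836.01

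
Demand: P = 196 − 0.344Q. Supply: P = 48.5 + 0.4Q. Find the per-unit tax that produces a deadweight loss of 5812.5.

Competitive equilibrium: 196 − 0.344Q = 48.5 + 0.4Q → Q* = 198.2527, P* = 127.8011.
A tax t gives ΔQ = t/0.744 and wedge t, so DWL = t²/1.488.
t²/1.488 = 5812.5 → t² = 8649 → t = 93.

93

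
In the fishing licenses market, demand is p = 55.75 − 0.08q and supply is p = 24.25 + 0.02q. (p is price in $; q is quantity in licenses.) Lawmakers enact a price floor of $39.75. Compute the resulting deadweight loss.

Competitive equilibrium: 55.75 − 0.08q = 24.25 + 0.02q → q* = 315, p* = 30.55.
At the floor p = 39.75, quantity demanded = (55.75 − 39.75)/0.08 = 200.
Sellers' marginal cost at q' = 200: 24.25 + 0.02·200 = 28.25.
Δq = 315 − 200 = 115; wedge = 39.75 − 28.25 = 11.5.
The triangle = ½ × 115 × 11.5 = $661.25.

$661.25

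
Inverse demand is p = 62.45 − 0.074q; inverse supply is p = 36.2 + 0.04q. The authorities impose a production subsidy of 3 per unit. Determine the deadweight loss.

Competitive equilibrium: 62.45 − 0.074q = 36.2 + 0.04q → q* = 230.2632, p* = 45.4105.
The subsidy lowers effective supply by 3: p = 33.2 + 0.04q.
New quantity: 62.45 − 0.074q = 33.2 + 0.04q → q' = 256.5789.
Overproduction Δq = 256.5789 − 230.2632 = 26.3157; wedge = subsidy = 3.
The triangle = ½ × 26.3157 × 3 = 39.47.

39.47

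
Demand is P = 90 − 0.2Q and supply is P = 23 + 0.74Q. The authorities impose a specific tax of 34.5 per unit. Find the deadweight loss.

Competitive equilibrium: 90 − 0.2Q = 23 + 0.74Q → Q* = 71.2766, P* = 75.7447.
With the tax, the buyer price exceeds the seller price by 34.5: (90 − 0.2Q) − (23 + 0.74Q) = 34.5 → Q' = 34.5745.
ΔQ = 71.2766 − 34.5745 = 36.7021; the wedge equals the tax, 34.5.
Welfare loss = ½ × 36.7021 × 34.5 = 633.11.

633.11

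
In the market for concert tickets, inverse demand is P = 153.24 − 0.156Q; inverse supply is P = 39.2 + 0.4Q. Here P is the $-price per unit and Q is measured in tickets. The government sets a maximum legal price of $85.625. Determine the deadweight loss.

Competitive equilibrium: 153.24 − 0.156Q = 39.2 + 0.4Q → Q* = 205.1079, P* = 121.2432.
At the ceiling P = 85.625, quantity supplied = (85.625 − 39.2)/0.4 = 116.0625.
Willingness to pay at Q' = 116.0625: 153.24 − 0.156·116.0625 = 135.1343.
ΔQ = 205.1079 − 116.0625 = 89.0454; wedge = 135.1343 − 85.625 = 49.5093.
Welfare loss = ½ × 89.0454 × 49.5093 = $2204.29.

$2204.29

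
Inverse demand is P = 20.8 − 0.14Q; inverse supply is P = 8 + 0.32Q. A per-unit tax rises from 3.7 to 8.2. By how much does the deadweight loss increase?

Competitive equilibrium: 20.8 − 0.14Q = 8 + 0.32Q → Q* = 27.8261, P* = 16.9043.
For a per-unit tax t: ΔQ = t/0.46, so DWL = ½·t·(t/0.46) = t²/0.92.
At t = 3.7: DWL = 14.88. At t = 8.2: DWL = 73.087.
Increase = 73.087 − 14.88 = 58.21.

58.21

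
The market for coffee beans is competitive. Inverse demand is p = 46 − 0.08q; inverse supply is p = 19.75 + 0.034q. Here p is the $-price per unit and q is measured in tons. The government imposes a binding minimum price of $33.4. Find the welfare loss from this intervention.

$301.79

Competitive equilibrium: 46 − 0.08q = 19.75 + 0.034q → q* = 230.2632, p* = 27.5789.
At the floor p = 33.4, quantity demanded = (46 − 33.4)/0.08 = 157.5.
Sellers' marginal cost at q' = 157.5: 19.75 + 0.034·157.5 = 25.105.
Δq = 230.2632 − 157.5 = 72.7632; wedge = 33.4 − 25.105 = 8.295.
DWL = ½ × 72.7632 × 8.295 = $301.79.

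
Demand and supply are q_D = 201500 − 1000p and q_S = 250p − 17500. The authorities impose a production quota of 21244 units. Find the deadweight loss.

63907.84

In inverse form: demand p = 201.5 − 0.001q, supply p = 70 + 0.004q.
Competitive equilibrium: 201.5 − 0.001q = 70 + 0.004q → q* = 26300, p* = 175.2.
At q = 21244: demand price = 201.5 − 0.001·21244 = 180.256; supply price = 70 + 0.004·21244 = 154.976.
Δq = 26300 − 21244 = 5056; wedge = 180.256 − 154.976 = 25.28.
Deadweight loss = ½ × 5056 × 25.28 = 63907.84.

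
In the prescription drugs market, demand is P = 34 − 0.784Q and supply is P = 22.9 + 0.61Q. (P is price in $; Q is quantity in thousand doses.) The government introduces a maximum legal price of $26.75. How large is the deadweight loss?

Competitive equilibrium: 34 − 0.784Q = 22.9 + 0.61Q → Q* = 7.9627, P* = 27.7572.
At the ceiling P = 26.75, quantity supplied = (26.75 − 22.9)/0.61 = 6.3115.
Willingness to pay at Q' = 6.3115: 34 − 0.784·6.3115 = 29.0518.
ΔQ = 7.9627 − 6.3115 = 1.6512; wedge = 29.0518 − 26.75 = 2.3018.
DWL = ½ × 1.6512 × 2.3018 = $1.90 thousand.

$1.90 thousand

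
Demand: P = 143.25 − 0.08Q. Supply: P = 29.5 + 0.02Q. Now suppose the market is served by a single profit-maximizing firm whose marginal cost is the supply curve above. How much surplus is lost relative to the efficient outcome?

12779.32

Competitive equilibrium: 143.25 − 0.08Q = 29.5 + 0.02Q → Q* = 1137.5, P* = 52.25.
Marginal revenue: MR = 143.25 − 0.16Q. Set MR = MC: 143.25 − 0.16Q = 29.5 + 0.02Q → Q_m = 631.94444.
Price P_m = 143.25 − 0.08·631.94444 = 92.69444; MC(Q_m) = 29.5 + 0.02·631.94444 = 42.13889.
Competitive Q* = 1137.5, so ΔQ = 505.55556; wedge = 92.69444 − 42.13889 = 50.55555.
Deadweight loss = ½ × 505.55556 × 50.55555 = 12779.32.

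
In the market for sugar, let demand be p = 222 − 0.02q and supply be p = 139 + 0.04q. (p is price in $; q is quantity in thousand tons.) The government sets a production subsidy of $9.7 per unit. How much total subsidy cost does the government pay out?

Competitive equilibrium: 222 − 0.02q = 139 + 0.04q → q* = 1383.3333, p* = 194.3333.
The subsidy lowers effective supply by 9.7: p = 129.3 + 0.04q.
New quantity: 222 − 0.02q = 129.3 + 0.04q → q' = 1545.
Total subsidy cost = 9.7 × 1545 = $14986.50 thousand.

$14986.50 thousand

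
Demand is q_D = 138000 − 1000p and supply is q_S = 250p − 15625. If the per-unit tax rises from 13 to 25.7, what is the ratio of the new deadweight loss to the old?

3.908

In inverse form: demand p = 138 − 0.001q, supply p = 62.5 + 0.004q.
Competitive equilibrium: 138 − 0.001q = 62.5 + 0.004q → q* = 15100, p* = 122.9.
For a per-unit tax t: Δq = t/0.005, so DWL = ½·t·(t/0.005) = t²/0.01.
At t = 13: DWL = 16900. At t = 25.7: DWL = 66049.
Ratio = (25.7/13)² = 3.908.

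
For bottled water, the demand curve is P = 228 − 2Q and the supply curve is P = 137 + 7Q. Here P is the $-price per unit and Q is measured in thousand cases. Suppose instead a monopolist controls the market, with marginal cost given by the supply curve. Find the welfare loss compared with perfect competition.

$15.21 thousand

Competitive equilibrium: 228 − 2Q = 137 + 7Q → Q* = 10.1111, P* = 207.7778.
Marginal revenue: MR = 228 − 4Q. Set MR = MC: 228 − 4Q = 137 + 7Q → Q_m = 8.2727.
Price P_m = 228 − 2·8.2727 = 211.4546; MC(Q_m) = 137 + 7·8.2727 = 194.9089.
Competitive Q* = 10.1111, so ΔQ = 1.8384; wedge = 211.4546 − 194.9089 = 16.5457.
Welfare loss = ½ × 1.8384 × 16.5457 = $15.21 thousand.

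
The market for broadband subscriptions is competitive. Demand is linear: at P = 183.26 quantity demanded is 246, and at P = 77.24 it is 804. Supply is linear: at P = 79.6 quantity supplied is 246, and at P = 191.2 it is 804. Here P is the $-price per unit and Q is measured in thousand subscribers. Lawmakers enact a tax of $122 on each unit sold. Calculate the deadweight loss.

$19082.05 thousand

Demand slope = (77.24 − 183.26)/(804 − 246) = −0.19, so P = 230 − 0.19Q.
Supply slope = (191.2 − 79.6)/(804 − 246) = 0.2, so P = 30.4 + 0.2Q.
Competitive equilibrium: 230 − 0.19Q = 30.4 + 0.2Q → Q* = 511.7949, P* = 132.759.
With the tax, the buyer price exceeds the seller price by 122: (230 − 0.19Q) − (30.4 + 0.2Q) = 122 → Q' = 198.9744.
ΔQ = 511.7949 − 198.9744 = 312.8205; the wedge equals the tax, 122.
The triangle = ½ × 312.8205 × 122 = $19082.05 thousand.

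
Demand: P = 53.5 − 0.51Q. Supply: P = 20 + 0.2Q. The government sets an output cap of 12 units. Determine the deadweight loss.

Competitive equilibrium: 53.5 − 0.51Q = 20 + 0.2Q → Q* = 47.1831, P* = 29.4366.
At Q = 12: demand price = 53.5 − 0.51·12 = 47.38; supply price = 20 + 0.2·12 = 22.4.
ΔQ = 47.1831 − 12 = 35.1831; wedge = 47.38 − 22.4 = 24.98.
DWL = ½ × 35.1831 × 24.98 = 439.44.

439.44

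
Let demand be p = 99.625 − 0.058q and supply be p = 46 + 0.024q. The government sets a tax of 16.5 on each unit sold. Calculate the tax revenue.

7470.27

Competitive equilibrium: 99.625 − 0.058q = 46 + 0.024q → q* = 653.9634, p* = 61.6951.
With the tax, the buyer price exceeds the seller price by 16.5: (99.625 − 0.058q) − (46 + 0.024q) = 16.5 → q' = 452.7439.
Tax revenue = 16.5 × 452.7439 = 7470.27.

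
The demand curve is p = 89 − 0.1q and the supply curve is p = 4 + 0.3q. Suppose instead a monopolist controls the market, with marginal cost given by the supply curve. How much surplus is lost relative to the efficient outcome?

361.25

Competitive equilibrium: 89 − 0.1q = 4 + 0.3q → q* = 212.5, p* = 67.75.
Marginal revenue: MR = 89 − 0.2q. Set MR = MC: 89 − 0.2q = 4 + 0.3q → q_m = 170.
Price p_m = 89 − 0.1·170 = 72; MC(q_m) = 4 + 0.3·170 = 55.
Competitive q* = 212.5, so Δq = 42.5; wedge = 72 − 55 = 17.
The triangle = ½ × 42.5 × 17 = 361.25.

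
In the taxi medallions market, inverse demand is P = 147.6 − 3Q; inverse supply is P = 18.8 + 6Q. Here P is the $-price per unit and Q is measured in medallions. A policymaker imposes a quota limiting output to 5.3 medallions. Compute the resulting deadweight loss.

$365.40

Competitive equilibrium: 147.6 − 3Q = 18.8 + 6Q → Q* = 14.3111, P* = 104.6667.
At Q = 5.3: demand price = 147.6 − 3·5.3 = 131.7; supply price = 18.8 + 6·5.3 = 50.6.
ΔQ = 14.3111 − 5.3 = 9.0111; wedge = 131.7 − 50.6 = 81.1.
Deadweight loss = ½ × 9.0111 × 81.1 = $365.40.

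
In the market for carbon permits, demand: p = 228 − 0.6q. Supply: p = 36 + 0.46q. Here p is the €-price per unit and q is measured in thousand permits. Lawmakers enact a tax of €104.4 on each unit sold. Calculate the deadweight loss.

Competitive equilibrium: 228 − 0.6q = 36 + 0.46q → q* = 181.1321, p* = 119.3208.
With the tax, the buyer price exceeds the seller price by 104.4: (228 − 0.6q) − (36 + 0.46q) = 104.4 → q' = 82.6415.
Δq = 181.1321 − 82.6415 = 98.4906; the wedge equals the tax, 104.4.
DWL = ½ × 98.4906 × 104.4 = €5141.21 thousand.

€5141.21 thousand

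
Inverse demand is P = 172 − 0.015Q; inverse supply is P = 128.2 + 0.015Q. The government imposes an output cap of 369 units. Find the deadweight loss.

17854.215

Competitive equilibrium: 172 − 0.015Q = 128.2 + 0.015Q → Q* = 1460, P* = 150.1.
At Q = 369: demand price = 172 − 0.015·369 = 166.465; supply price = 128.2 + 0.015·369 = 133.735.
ΔQ = 1460 − 369 = 1091; wedge = 166.465 − 133.735 = 32.73.
The triangle = ½ × 1091 × 32.73 = 17854.215.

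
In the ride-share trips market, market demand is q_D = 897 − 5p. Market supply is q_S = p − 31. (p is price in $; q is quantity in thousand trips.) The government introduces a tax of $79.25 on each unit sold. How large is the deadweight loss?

In inverse form: demand p = 179.4 − 0.2q, supply p = 31 + q.
Competitive equilibrium: 179.4 − 0.2q = 31 + q → q* = 123.6667, p* = 154.6667.
With the tax, the buyer price exceeds the seller price by 79.25: (179.4 − 0.2q) − (31 + q) = 79.25 → q' = 57.625.
Δq = 123.6667 − 57.625 = 66.0417; the wedge equals the tax, 79.25.
DWL = ½ × 66.0417 × 79.25 = $2616.90 thousand.

$2616.90 thousand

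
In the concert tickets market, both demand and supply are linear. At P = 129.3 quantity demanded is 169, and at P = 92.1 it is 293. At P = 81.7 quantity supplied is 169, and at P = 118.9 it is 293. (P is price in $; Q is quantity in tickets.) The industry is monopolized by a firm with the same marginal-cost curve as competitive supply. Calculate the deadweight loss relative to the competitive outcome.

$2055.65

Demand slope = (92.1 − 129.3)/(293 − 169) = −0.3, so P = 180 − 0.3Q.
Supply slope = (118.9 − 81.7)/(293 − 169) = 0.3, so P = 31 + 0.3Q.
Competitive equilibrium: 180 − 0.3Q = 31 + 0.3Q → Q* = 248.33333, P* = 105.5.
Marginal revenue: MR = 180 − 0.6Q. Set MR = MC: 180 − 0.6Q = 31 + 0.3Q → Q_m = 165.55556.
Price P_m = 180 − 0.3·165.55556 = 130.33333; MC(Q_m) = 31 + 0.3·165.55556 = 80.66667.
Competitive Q* = 248.33333, so ΔQ = 82.77777; wedge = 130.33333 − 80.66667 = 49.66666.
Deadweight loss = ½ × 82.77777 × 49.66666 = $2055.65.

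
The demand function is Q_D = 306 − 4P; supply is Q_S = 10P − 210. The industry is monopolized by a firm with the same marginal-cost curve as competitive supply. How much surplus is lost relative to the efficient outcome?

In inverse form: demand P = 76.5 − 0.25Q, supply P = 21 + 0.1Q.
Competitive equilibrium: 76.5 − 0.25Q = 21 + 0.1Q → Q* = 158.5714, P* = 36.8571.
Marginal revenue: MR = 76.5 − 0.5Q. Set MR = MC: 76.5 − 0.5Q = 21 + 0.1Q → Q_m = 92.5.
Price P_m = 76.5 − 0.25·92.5 = 53.375; MC(Q_m) = 21 + 0.1·92.5 = 30.25.
Competitive Q* = 158.5714, so ΔQ = 66.0714; wedge = 53.375 − 30.25 = 23.125.
Deadweight loss = ½ × 66.0714 × 23.125 = 763.95.

763.95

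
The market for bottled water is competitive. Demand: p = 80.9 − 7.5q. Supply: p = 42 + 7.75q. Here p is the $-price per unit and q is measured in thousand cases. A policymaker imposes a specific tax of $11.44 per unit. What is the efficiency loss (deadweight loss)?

$4.29 thousand

Competitive equilibrium: 80.9 − 7.5q = 42 + 7.75q → q* = 2.5508, p* = 61.7689.
With the tax, the buyer price exceeds the seller price by 11.44: (80.9 − 7.5q) − (42 + 7.75q) = 11.44 → q' = 1.8007.
Δq = 2.5508 − 1.8007 = 0.7501; the wedge equals the tax, 11.44.
The triangle = ½ × 0.7501 × 11.44 = $4.29 thousand.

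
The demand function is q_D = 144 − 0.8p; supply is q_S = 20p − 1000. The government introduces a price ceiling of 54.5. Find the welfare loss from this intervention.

65

In inverse form: demand p = 180 − 1.25q, supply p = 50 + 0.05q.
Competitive equilibrium: 180 − 1.25q = 50 + 0.05q → q* = 100, p* = 55.
At the ceiling p = 54.5, quantity supplied = (54.5 − 50)/0.05 = 90.
Willingness to pay at q' = 90: 180 − 1.25·90 = 67.5.
Δq = 100 − 90 = 10; wedge = 67.5 − 54.5 = 13.
Welfare loss = ½ × 10 × 13 = 65.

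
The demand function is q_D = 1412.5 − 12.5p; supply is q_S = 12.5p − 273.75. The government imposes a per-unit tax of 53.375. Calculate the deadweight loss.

8902.78

In inverse form: demand p = 113 − 0.08q, supply p = 21.9 + 0.08q.
Competitive equilibrium: 113 − 0.08q = 21.9 + 0.08q → q* = 569.375, p* = 67.45.
With the tax, the buyer price exceeds the seller price by 53.375: (113 − 0.08q) − (21.9 + 0.08q) = 53.375 → q' = 235.7813.
Δq = 569.375 − 235.7813 = 333.5937; the wedge equals the tax, 53.375.
DWL = ½ × 333.5937 × 53.375 = 8902.78.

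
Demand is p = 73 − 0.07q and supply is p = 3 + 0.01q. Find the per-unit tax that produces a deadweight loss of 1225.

14

Competitive equilibrium: 73 − 0.07q = 3 + 0.01q → q* = 875, p* = 11.75.
A tax t gives Δq = t/0.08 and wedge t, so DWL = t²/0.16.
t²/0.16 = 1225 → t² = 196 → t = 14.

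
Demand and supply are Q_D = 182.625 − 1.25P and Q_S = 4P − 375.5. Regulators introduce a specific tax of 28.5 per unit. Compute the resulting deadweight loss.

In inverse form: demand P = 146.1 − 0.8Q, supply P = 93.875 + 0.25Q.
Competitive equilibrium: 146.1 − 0.8Q = 93.875 + 0.25Q → Q* = 49.7381, P* = 106.3095.
With the tax, the buyer price exceeds the seller price by 28.5: (146.1 − 0.8Q) − (93.875 + 0.25Q) = 28.5 → Q' = 22.5952.
ΔQ = 49.7381 − 22.5952 = 27.1429; the wedge equals the tax, 28.5.
Welfare loss = ½ × 27.1429 × 28.5 = 386.79.

386.79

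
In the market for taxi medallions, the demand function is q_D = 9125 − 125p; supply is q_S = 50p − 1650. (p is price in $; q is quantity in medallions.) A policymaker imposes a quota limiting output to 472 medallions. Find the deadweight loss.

$12810.40

In inverse form: demand p = 73 − 0.008q, supply p = 33 + 0.02q.
Competitive equilibrium: 73 − 0.008q = 33 + 0.02q → q* = 1428.5714, p* = 61.5714.
At q = 472: demand price = 73 − 0.008·472 = 69.224; supply price = 33 + 0.02·472 = 42.44.
Δq = 1428.5714 − 472 = 956.5714; wedge = 69.224 − 42.44 = 26.784.
DWL = ½ × 956.5714 × 26.784 = $12810.40.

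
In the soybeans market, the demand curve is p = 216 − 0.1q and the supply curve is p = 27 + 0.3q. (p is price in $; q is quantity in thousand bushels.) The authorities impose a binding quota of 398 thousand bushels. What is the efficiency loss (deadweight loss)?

Competitive equilibrium: 216 − 0.1q = 27 + 0.3q → q* = 472.5, p* = 168.75.
At q = 398: demand price = 216 − 0.1·398 = 176.2; supply price = 27 + 0.3·398 = 146.4.
Δq = 472.5 − 398 = 74.5; wedge = 176.2 − 146.4 = 29.8.
Welfare loss = ½ × 74.5 × 29.8 = $1110.05 thousand.

$1110.05 thousand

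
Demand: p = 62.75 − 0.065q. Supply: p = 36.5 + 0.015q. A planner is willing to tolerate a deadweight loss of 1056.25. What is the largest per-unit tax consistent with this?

13

Competitive equilibrium: 62.75 − 0.065q = 36.5 + 0.015q → q* = 328.125, p* = 41.4219.
A tax t gives Δq = t/0.08 and wedge t, so DWL = t²/0.16.
t²/0.16 = 1056.25 → t² = 169 → t = 13.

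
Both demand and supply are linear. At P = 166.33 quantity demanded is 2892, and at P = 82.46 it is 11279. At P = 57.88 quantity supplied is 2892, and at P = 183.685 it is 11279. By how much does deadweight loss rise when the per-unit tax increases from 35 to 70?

Demand slope = (82.46 − 166.33)/(11279 − 2892) = −0.01, so P = 195.25 − 0.01Q.
Supply slope = (183.685 − 57.88)/(11279 − 2892) = 0.015, so P = 14.5 + 0.015Q.
Competitive equilibrium: 195.25 − 0.01Q = 14.5 + 0.015Q → Q* = 7230, P* = 122.95.
For a per-unit tax t: ΔQ = t/0.025, so DWL = ½·t·(t/0.025) = t²/0.05.
At t = 35: DWL = 24500. At t = 70: DWL = 98000.
Increase = 98000 − 24500 = 73500.

73500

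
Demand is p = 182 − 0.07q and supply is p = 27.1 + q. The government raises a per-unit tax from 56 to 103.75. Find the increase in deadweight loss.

3564.52

Competitive equilibrium: 182 − 0.07q = 27.1 + q → q* = 144.7664, p* = 171.8664.
For a per-unit tax t: Δq = t/1.07, so DWL = ½·t·(t/1.07) = t²/2.14.
At t = 56: DWL = 1465.421. At t = 103.75: DWL = 5029.936.
Increase = 5029.936 − 1465.421 = 3564.52.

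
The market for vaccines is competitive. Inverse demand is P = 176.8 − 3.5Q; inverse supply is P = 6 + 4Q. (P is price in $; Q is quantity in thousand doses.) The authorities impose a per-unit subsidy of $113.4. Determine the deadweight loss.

$857.304 thousand

Competitive equilibrium: 176.8 − 3.5Q = 6 + 4Q → Q* = 22.7733, P* = 97.0933.
The subsidy lowers effective supply by 113.4: P = 4Q − 107.4.
New quantity: 176.8 − 3.5Q = 4Q − 107.4 → Q' = 37.8933.
Overproduction ΔQ = 37.8933 − 22.7733 = 15.12; wedge = subsidy = 113.4.
Welfare loss = ½ × 15.12 × 113.4 = $857.304 thousand.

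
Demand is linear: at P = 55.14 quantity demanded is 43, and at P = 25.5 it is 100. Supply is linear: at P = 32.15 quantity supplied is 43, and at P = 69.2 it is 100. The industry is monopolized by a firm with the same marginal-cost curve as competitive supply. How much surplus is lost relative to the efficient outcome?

217.38

Demand slope = (25.5 − 55.14)/(100 − 43) = −0.52, so P = 77.5 − 0.52Q.
Supply slope = (69.2 − 32.15)/(100 − 43) = 0.65, so P = 4.2 + 0.65Q.
Competitive equilibrium: 77.5 − 0.52Q = 4.2 + 0.65Q → Q* = 62.6496, P* = 44.9222.
Marginal revenue: MR = 77.5 − 1.04Q. Set MR = MC: 77.5 − 1.04Q = 4.2 + 0.65Q → Q_m = 43.3728.
Price P_m = 77.5 − 0.52·43.3728 = 54.9461; MC(Q_m) = 4.2 + 0.65·43.3728 = 32.3923.
Competitive Q* = 62.6496, so ΔQ = 19.2768; wedge = 54.9461 − 32.3923 = 22.5538.
DWL = ½ × 19.2768 × 22.5538 = 217.38.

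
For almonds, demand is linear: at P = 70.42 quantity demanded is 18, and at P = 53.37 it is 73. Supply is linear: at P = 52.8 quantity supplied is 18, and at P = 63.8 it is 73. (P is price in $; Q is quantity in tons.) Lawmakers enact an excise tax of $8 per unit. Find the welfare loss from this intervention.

$62.75

Demand slope = (53.37 − 70.42)/(73 − 18) = −0.31, so P = 76 − 0.31Q.
Supply slope = (63.8 − 52.8)/(73 − 18) = 0.2, so P = 49.2 + 0.2Q.
Competitive equilibrium: 76 − 0.31Q = 49.2 + 0.2Q → Q* = 52.549, P* = 59.7098.
With the tax, the buyer price exceeds the seller price by 8: (76 − 0.31Q) − (49.2 + 0.2Q) = 8 → Q' = 36.8627.
ΔQ = 52.549 − 36.8627 = 15.6863; the wedge equals the tax, 8.
DWL = ½ × 15.6863 × 8 = $62.75.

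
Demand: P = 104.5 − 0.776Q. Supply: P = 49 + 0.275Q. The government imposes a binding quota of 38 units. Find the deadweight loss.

115.21

Competitive equilibrium: 104.5 − 0.776Q = 49 + 0.275Q → Q* = 52.8069, P* = 63.5219.
At Q = 38: demand price = 104.5 − 0.776·38 = 75.012; supply price = 49 + 0.275·38 = 59.45.
ΔQ = 52.8069 − 38 = 14.8069; wedge = 75.012 − 59.45 = 15.562.
Welfare loss = ½ × 14.8069 × 15.562 = 115.21.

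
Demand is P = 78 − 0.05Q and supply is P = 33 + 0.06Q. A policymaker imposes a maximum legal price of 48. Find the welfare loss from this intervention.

1392.05

Competitive equilibrium: 78 − 0.05Q = 33 + 0.06Q → Q* = 409.0909, P* = 57.5455.
At the ceiling P = 48, quantity supplied = (48 − 33)/0.06 = 250.
Willingness to pay at Q' = 250: 78 − 0.05·250 = 65.5.
ΔQ = 409.0909 − 250 = 159.0909; wedge = 65.5 − 48 = 17.5.
DWL = ½ × 159.0909 × 17.5 = 1392.05.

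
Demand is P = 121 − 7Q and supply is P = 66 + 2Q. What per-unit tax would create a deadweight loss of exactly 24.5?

Competitive equilibrium: 121 − 7Q = 66 + 2Q → Q* = 6.1111, P* = 78.2222.
A tax t gives ΔQ = t/9 and wedge t, so DWL = t²/18.
t²/18 = 24.5 → t² = 441 → t = 21.

21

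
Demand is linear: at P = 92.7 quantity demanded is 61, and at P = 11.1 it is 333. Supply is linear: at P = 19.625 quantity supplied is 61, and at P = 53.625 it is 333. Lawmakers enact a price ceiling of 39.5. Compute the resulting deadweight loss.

Demand slope = (11.1 − 92.7)/(333 − 61) = −0.3, so P = 111 − 0.3Q.
Supply slope = (53.625 − 19.625)/(333 − 61) = 0.125, so P = 12 + 0.125Q.
Competitive equilibrium: 111 − 0.3Q = 12 + 0.125Q → Q* = 232.9412, P* = 41.1176.
At the ceiling P = 39.5, quantity supplied = (39.5 − 12)/0.125 = 220.
Willingness to pay at Q' = 220: 111 − 0.3·220 = 45.
ΔQ = 232.9412 − 220 = 12.9412; wedge = 45 − 39.5 = 5.5.
The triangle = ½ × 12.9412 × 5.5 = 35.59.

35.59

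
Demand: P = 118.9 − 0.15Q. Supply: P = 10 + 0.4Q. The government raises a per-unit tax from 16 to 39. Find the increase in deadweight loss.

Competitive equilibrium: 118.9 − 0.15Q = 10 + 0.4Q → Q* = 198, P* = 89.2.
For a per-unit tax t: ΔQ = t/0.55, so DWL = ½·t·(t/0.55) = t²/1.1.
At t = 16: DWL = 232.727. At t = 39: DWL = 1382.727.
Increase = 1382.727 − 232.727 = 1150.

1150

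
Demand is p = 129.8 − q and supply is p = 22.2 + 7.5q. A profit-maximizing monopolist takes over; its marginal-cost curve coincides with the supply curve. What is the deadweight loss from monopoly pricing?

Competitive equilibrium: 129.8 − q = 22.2 + 7.5q → q* = 12.6588, p* = 117.1412.
Marginal revenue: MR = 129.8 − 2q. Set MR = MC: 129.8 − 2q = 22.2 + 7.5q → q_m = 11.3263.
Price p_m = 129.8 − 1·11.3263 = 118.4737; MC(q_m) = 22.2 + 7.5·11.3263 = 107.1473.
Competitive q* = 12.6588, so Δq = 1.3325; wedge = 118.4737 − 107.1473 = 11.3264.
The triangle = ½ × 1.3325 × 11.3264 = 7.55.

7.55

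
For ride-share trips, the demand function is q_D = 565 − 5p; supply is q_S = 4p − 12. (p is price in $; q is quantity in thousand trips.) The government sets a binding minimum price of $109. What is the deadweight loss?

In inverse form: demand p = 113 − 0.2q, supply p = 3 + 0.25q.
Competitive equilibrium: 113 − 0.2q = 3 + 0.25q → q* = 244.4444, p* = 64.1111.
At the floor p = 109, quantity demanded = (113 − 109)/0.2 = 20.
Sellers' marginal cost at q' = 20: 3 + 0.25·20 = 8.
Δq = 244.4444 − 20 = 224.4444; wedge = 109 − 8 = 101.
Welfare loss = ½ × 224.4444 × 101 = $11334.44 thousand.

$11334.44 thousand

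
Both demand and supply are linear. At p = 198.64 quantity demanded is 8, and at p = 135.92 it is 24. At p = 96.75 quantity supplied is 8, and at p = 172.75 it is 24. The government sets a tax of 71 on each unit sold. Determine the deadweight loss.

290.72

Demand slope = (135.92 − 198.64)/(24 − 8) = −3.92, so p = 230 − 3.92q.
Supply slope = (172.75 − 96.75)/(24 − 8) = 4.75, so p = 58.75 + 4.75q.
Competitive equilibrium: 230 − 3.92q = 58.75 + 4.75q → q* = 19.75202, p* = 152.57209.
With the tax, the buyer price exceeds the seller price by 71: (230 − 3.92q) − (58.75 + 4.75q) = 71 → q' = 11.56286.
Δq = 19.75202 − 11.56286 = 8.18916; the wedge equals the tax, 71.
DWL = ½ × 8.18916 × 71 = 290.72.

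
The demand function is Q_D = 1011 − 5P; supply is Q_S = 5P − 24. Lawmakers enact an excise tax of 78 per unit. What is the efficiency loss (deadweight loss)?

In inverse form: demand P = 202.2 − 0.2Q, supply P = 4.8 + 0.2Q.
Competitive equilibrium: 202.2 − 0.2Q = 4.8 + 0.2Q → Q* = 493.5, P* = 103.5.
With the tax, the buyer price exceeds the seller price by 78: (202.2 − 0.2Q) − (4.8 + 0.2Q) = 78 → Q' = 298.5.
ΔQ = 493.5 − 298.5 = 195; the wedge equals the tax, 78.
Deadweight loss = ½ × 195 × 78 = 7605.

7605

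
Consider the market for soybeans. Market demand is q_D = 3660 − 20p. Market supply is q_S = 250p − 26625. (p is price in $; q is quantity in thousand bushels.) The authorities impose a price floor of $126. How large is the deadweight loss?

In inverse form: demand p = 183 − 0.05q, supply p = 106.5 + 0.004q.
Competitive equilibrium: 183 − 0.05q = 106.5 + 0.004q → q* = 1416.6667, p* = 112.1667.
At the floor p = 126, quantity demanded = (183 − 126)/0.05 = 1140.
Sellers' marginal cost at q' = 1140: 106.5 + 0.004·1140 = 111.06.
Δq = 1416.6667 − 1140 = 276.6667; wedge = 126 − 111.06 = 14.94.
Welfare loss = ½ × 276.6667 × 14.94 = $2066.70 thousand.

$2066.70 thousand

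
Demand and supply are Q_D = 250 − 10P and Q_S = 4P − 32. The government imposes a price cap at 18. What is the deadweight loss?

12.86

In inverse form: demand P = 25 − 0.1Q, supply P = 8 + 0.25Q.
Competitive equilibrium: 25 − 0.1Q = 8 + 0.25Q → Q* = 48.5714, P* = 20.1429.
At the ceiling P = 18, quantity supplied = (18 − 8)/0.25 = 40.
Willingness to pay at Q' = 40: 25 − 0.1·40 = 21.
ΔQ = 48.5714 − 40 = 8.5714; wedge = 21 − 18 = 3.
Welfare loss = ½ × 8.5714 × 3 = 12.86.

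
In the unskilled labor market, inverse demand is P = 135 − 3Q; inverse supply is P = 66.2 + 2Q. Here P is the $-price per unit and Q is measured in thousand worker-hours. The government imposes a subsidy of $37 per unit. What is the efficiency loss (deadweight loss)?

$136.90 thousand

Competitive equilibrium: 135 − 3Q = 66.2 + 2Q → Q* = 13.76, P* = 93.72.
The subsidy lowers effective supply by 37: P = 29.2 + 2Q.
New quantity: 135 − 3Q = 29.2 + 2Q → Q' = 21.16.
Overproduction ΔQ = 21.16 − 13.76 = 7.4; wedge = subsidy = 37.
DWL = ½ × 7.4 × 37 = $136.90 thousand.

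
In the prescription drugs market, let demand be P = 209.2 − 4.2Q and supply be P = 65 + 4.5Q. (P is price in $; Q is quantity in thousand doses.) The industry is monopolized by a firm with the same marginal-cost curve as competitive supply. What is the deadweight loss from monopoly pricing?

$126.68 thousand

Competitive equilibrium: 209.2 − 4.2Q = 65 + 4.5Q → Q* = 16.5747, P* = 139.5862.
Marginal revenue: MR = 209.2 − 8.4Q. Set MR = MC: 209.2 − 8.4Q = 65 + 4.5Q → Q_m = 11.1783.
Price P_m = 209.2 − 4.2·11.1783 = 162.2511; MC(Q_m) = 65 + 4.5·11.1783 = 115.3024.
Competitive Q* = 16.5747, so ΔQ = 5.3964; wedge = 162.2511 − 115.3024 = 46.9487.
The triangle = ½ × 5.3964 × 46.9487 = $126.68 thousand.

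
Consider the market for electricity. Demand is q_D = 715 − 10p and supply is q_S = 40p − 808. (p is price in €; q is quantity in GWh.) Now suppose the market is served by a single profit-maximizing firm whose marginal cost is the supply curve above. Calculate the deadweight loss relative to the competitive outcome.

€2079.36

In inverse form: demand p = 71.5 − 0.1q, supply p = 20.2 + 0.025q.
Competitive equilibrium: 71.5 − 0.1q = 20.2 + 0.025q → q* = 410.4, p* = 30.46.
Marginal revenue: MR = 71.5 − 0.2q. Set MR = MC: 71.5 − 0.2q = 20.2 + 0.025q → q_m = 228.
Price p_m = 71.5 − 0.1·228 = 48.7; MC(q_m) = 20.2 + 0.025·228 = 25.9.
Competitive q* = 410.4, so Δq = 182.4; wedge = 48.7 − 25.9 = 22.8.
DWL = ½ × 182.4 × 22.8 = €2079.36.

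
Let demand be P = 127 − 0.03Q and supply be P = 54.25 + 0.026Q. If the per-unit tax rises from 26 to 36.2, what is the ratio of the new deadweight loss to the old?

1.939

Competitive equilibrium: 127 − 0.03Q = 54.25 + 0.026Q → Q* = 1299.1071, P* = 88.0268.
For a per-unit tax t: ΔQ = t/0.056, so DWL = ½·t·(t/0.056) = t²/0.112.
At t = 26: DWL = 6035.714. At t = 36.2: DWL = 11700.357.
Ratio = (36.2/26)² = 1.939.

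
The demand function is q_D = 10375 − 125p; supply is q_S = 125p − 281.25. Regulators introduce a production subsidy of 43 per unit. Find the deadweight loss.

In inverse form: demand p = 83 − 0.008q, supply p = 2.25 + 0.008q.
Competitive equilibrium: 83 − 0.008q = 2.25 + 0.008q → q* = 5046.875, p* = 42.625.
The subsidy lowers effective supply by 43: p = 0.008q − 40.75.
New quantity: 83 − 0.008q = 0.008q − 40.75 → q' = 7734.375.
Overproduction Δq = 7734.375 − 5046.875 = 2687.5; wedge = subsidy = 43.
DWL = ½ × 2687.5 × 43 = 57781.25.

57781.25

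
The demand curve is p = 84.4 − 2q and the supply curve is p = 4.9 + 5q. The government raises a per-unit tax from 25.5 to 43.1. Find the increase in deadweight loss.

86.24

Competitive equilibrium: 84.4 − 2q = 4.9 + 5q → q* = 11.3571, p* = 61.6857.
For a per-unit tax t: Δq = t/7, so DWL = ½·t·(t/7) = t²/14.
At t = 25.5: DWL = 46.446. At t = 43.1: DWL = 132.686.
Increase = 132.686 − 46.446 = 86.24.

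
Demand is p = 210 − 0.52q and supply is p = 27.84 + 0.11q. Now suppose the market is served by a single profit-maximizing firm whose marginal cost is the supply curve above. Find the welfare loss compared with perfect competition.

5384.51

Competitive equilibrium: 210 − 0.52q = 27.84 + 0.11q → q* = 289.14286, p* = 59.64571.
Marginal revenue: MR = 210 − 1.04q. Set MR = MC: 210 − 1.04q = 27.84 + 0.11q → q_m = 158.4.
Price p_m = 210 − 0.52·158.4 = 127.632; MC(q_m) = 27.84 + 0.11·158.4 = 45.264.
Competitive q* = 289.14286, so Δq = 130.74286; wedge = 127.632 − 45.264 = 82.368.
The triangle = ½ × 130.74286 × 82.368 = 5384.51.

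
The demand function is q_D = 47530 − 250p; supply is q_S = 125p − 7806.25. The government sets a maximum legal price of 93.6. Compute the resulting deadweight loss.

273003.88

In inverse form: demand p = 190.12 − 0.004q, supply p = 62.45 + 0.008q.
Competitive equilibrium: 190.12 − 0.004q = 62.45 + 0.008q → q* = 10639.1667, p* = 147.5633.
At the ceiling p = 93.6, quantity supplied = (93.6 − 62.45)/0.008 = 3893.75.
Willingness to pay at q' = 3893.75: 190.12 − 0.004·3893.75 = 174.545.
Δq = 10639.1667 − 3893.75 = 6745.4167; wedge = 174.545 − 93.6 = 80.945.
DWL = ½ × 6745.4167 × 80.945 = 273003.88.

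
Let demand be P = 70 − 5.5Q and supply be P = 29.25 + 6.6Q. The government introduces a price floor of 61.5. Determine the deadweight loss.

Competitive equilibrium: 70 − 5.5Q = 29.25 + 6.6Q → Q* = 3.3678, P* = 51.4773.
At the floor P = 61.5, quantity demanded = (70 − 61.5)/5.5 = 1.5455.
Sellers' marginal cost at Q' = 1.5455: 29.25 + 6.6·1.5455 = 39.4503.
ΔQ = 3.3678 − 1.5455 = 1.8223; wedge = 61.5 − 39.4503 = 22.0497.
DWL = ½ × 1.8223 × 22.0497 = 20.09.

20.09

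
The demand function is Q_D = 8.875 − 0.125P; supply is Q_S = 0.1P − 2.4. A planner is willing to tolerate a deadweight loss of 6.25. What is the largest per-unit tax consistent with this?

15

In inverse form: demand P = 71 − 8Q, supply P = 24 + 10Q.
Competitive equilibrium: 71 − 8Q = 24 + 10Q → Q* = 2.6111, P* = 50.1111.
A tax t gives ΔQ = t/18 and wedge t, so DWL = t²/36.
t²/36 = 6.25 → t² = 225 → t = 15.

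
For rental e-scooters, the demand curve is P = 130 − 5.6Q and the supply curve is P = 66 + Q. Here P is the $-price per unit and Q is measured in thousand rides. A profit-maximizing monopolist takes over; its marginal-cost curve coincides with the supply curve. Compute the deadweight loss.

Competitive equilibrium: 130 − 5.6Q = 66 + Q → Q* = 9.697, P* = 75.697.
Marginal revenue: MR = 130 − 11.2Q. Set MR = MC: 130 − 11.2Q = 66 + Q → Q_m = 5.2459.
Price P_m = 130 − 5.6·5.2459 = 100.623; MC(Q_m) = 66 + 1·5.2459 = 71.2459.
Competitive Q* = 9.697, so ΔQ = 4.4511; wedge = 100.623 − 71.2459 = 29.3771.
Deadweight loss = ½ × 4.4511 × 29.3771 = $65.38 thousand.

$65.38 thousand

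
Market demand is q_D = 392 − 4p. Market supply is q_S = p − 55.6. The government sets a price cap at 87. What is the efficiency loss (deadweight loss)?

3.969

In inverse form: demand p = 98 − 0.25q, supply p = 55.6 + q.
Competitive equilibrium: 98 − 0.25q = 55.6 + q → q* = 33.92, p* = 89.52.
At the ceiling p = 87, quantity supplied = (87 − 55.6)/1 = 31.4.
Willingness to pay at q' = 31.4: 98 − 0.25·31.4 = 90.15.
Δq = 33.92 − 31.4 = 2.52; wedge = 90.15 − 87 = 3.15.
DWL = ½ × 2.52 × 3.15 = 3.969.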